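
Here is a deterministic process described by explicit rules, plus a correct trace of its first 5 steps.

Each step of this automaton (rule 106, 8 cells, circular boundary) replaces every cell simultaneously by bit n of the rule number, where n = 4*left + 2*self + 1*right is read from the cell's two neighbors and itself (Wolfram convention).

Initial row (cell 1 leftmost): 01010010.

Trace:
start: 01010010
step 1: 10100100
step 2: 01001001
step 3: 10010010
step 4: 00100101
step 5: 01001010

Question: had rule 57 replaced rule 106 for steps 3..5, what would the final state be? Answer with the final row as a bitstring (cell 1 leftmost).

(re-executing steps 3..5 under rule 57; state before step 3: 01001001)
step 3: 10100100
step 4: 01010010
step 5: 00101001

00101001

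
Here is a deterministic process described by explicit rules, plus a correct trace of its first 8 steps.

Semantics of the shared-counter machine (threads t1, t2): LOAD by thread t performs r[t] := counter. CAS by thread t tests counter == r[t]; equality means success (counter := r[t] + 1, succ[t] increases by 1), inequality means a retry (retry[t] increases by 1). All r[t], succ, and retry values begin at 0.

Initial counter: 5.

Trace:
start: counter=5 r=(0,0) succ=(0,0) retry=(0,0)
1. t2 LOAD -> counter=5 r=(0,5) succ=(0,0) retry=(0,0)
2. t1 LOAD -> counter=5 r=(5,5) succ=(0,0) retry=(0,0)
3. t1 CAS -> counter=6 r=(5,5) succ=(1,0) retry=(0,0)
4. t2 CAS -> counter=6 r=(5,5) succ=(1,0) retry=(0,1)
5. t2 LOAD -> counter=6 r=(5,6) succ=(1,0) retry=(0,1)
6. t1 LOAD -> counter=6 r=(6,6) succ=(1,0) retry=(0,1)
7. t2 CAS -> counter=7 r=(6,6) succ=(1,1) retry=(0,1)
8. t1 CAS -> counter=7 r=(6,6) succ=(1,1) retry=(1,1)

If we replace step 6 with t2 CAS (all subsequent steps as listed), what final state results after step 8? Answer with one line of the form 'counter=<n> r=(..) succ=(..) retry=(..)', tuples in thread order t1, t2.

counter=7 r=(5,6) succ=(1,1) retry=(1,2)

(re-executing from step 6 with the substitution; state before step 6: counter=6 r=(5,6) succ=(1,0) retry=(0,1))
6. t2 CAS -> counter=7 r=(5,6) succ=(1,1) retry=(0,1)
7. t2 CAS -> counter=7 r=(5,6) succ=(1,1) retry=(0,2)
8. t1 CAS -> counter=7 r=(5,6) succ=(1,1) retry=(1,2)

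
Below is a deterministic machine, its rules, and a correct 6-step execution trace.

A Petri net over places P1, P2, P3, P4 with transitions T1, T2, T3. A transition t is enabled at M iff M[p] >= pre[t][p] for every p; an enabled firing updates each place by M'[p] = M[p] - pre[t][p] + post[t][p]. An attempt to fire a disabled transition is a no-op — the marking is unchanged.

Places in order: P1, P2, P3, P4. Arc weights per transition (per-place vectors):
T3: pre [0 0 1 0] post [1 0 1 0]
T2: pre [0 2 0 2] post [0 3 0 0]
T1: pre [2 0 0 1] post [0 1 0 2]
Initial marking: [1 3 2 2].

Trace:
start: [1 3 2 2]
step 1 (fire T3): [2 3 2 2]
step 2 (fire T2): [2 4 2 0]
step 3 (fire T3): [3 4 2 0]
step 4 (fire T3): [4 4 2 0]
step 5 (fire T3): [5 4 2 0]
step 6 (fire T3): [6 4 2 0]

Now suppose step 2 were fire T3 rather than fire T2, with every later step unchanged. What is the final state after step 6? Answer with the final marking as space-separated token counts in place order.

7 3 2 2

(re-executing from step 2 with the substitution; state before step 2: [2 3 2 2])
step 2 (fire T3): [3 3 2 2]
step 3 (fire T3): [4 3 2 2]
step 4 (fire T3): [5 3 2 2]
step 5 (fire T3): [6 3 2 2]
step 6 (fire T3): [7 3 2 2]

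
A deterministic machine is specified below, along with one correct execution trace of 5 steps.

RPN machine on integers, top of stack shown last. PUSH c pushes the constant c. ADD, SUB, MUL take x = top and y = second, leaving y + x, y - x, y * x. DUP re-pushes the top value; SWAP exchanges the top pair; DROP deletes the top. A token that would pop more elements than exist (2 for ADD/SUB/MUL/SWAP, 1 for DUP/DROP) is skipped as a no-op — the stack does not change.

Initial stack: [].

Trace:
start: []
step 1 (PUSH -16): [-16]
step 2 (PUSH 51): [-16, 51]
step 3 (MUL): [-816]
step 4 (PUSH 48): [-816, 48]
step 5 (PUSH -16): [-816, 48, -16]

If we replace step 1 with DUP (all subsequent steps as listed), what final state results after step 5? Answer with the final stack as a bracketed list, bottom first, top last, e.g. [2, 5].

(re-executing from step 1 with the substitution; state before step 1: [])
step 1 (DUP): []
step 2 (PUSH 51): [51]
step 3 (MUL): [51]
step 4 (PUSH 48): [51, 48]
step 5 (PUSH -16): [51, 48, -16]

[51, 48, -16]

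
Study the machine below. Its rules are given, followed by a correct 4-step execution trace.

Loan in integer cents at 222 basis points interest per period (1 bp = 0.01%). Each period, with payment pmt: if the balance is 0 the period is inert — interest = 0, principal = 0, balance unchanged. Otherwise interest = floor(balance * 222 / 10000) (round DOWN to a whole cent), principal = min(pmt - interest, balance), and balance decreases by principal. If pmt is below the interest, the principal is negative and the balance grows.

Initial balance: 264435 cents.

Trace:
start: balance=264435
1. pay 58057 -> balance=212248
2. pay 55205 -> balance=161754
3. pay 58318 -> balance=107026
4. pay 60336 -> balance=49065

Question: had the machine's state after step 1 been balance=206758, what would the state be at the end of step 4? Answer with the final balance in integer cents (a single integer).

state after step 1 := balance=206758
2. pay 55205 -> balance=156143
3. pay 58318 -> balance=101291
4. pay 60336 -> balance=43203

43203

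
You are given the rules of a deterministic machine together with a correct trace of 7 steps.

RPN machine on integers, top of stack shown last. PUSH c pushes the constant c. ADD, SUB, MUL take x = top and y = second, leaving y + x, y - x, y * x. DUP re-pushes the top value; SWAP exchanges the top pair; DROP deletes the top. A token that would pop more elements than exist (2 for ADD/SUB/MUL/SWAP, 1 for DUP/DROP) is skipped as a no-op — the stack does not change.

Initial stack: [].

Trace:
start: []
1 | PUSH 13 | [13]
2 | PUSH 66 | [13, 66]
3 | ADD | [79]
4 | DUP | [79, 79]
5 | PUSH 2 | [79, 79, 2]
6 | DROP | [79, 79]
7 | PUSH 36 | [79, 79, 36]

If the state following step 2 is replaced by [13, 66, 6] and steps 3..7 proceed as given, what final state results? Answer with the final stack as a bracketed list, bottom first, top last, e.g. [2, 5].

state after step 2 := [13, 66, 6]
3 | ADD | [13, 72]
4 | DUP | [13, 72, 72]
5 | PUSH 2 | [13, 72, 72, 2]
6 | DROP | [13, 72, 72]
7 | PUSH 36 | [13, 72, 72, 36]

[13, 72, 72, 36]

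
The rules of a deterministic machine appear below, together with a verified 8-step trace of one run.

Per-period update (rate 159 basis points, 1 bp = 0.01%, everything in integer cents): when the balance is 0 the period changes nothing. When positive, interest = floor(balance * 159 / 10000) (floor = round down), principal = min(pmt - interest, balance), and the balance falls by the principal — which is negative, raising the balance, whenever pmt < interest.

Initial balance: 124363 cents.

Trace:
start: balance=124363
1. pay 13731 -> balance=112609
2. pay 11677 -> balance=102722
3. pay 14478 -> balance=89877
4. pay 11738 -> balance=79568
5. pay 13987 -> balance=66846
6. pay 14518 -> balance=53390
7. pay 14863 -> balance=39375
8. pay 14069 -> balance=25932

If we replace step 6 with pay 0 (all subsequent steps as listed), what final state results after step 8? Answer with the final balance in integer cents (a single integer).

(re-executing from step 6 with the substitution; state before step 6: balance=66846)
6. pay 0 -> balance=67908
7. pay 14863 -> balance=54124
8. pay 14069 -> balance=40915

40915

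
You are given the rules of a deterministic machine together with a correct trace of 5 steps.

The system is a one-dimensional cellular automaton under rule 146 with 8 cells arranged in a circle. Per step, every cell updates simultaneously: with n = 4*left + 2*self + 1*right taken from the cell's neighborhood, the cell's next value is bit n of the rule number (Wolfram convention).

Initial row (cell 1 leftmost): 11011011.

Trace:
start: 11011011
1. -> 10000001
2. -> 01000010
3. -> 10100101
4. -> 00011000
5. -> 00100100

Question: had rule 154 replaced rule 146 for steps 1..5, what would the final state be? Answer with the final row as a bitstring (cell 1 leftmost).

(re-executing steps 1..5 under rule 154; state before step 1: 11011011)
1. -> 10010011
2. -> 01101111
3. -> 01001110
4. -> 10111101
5. -> 00111001

00111001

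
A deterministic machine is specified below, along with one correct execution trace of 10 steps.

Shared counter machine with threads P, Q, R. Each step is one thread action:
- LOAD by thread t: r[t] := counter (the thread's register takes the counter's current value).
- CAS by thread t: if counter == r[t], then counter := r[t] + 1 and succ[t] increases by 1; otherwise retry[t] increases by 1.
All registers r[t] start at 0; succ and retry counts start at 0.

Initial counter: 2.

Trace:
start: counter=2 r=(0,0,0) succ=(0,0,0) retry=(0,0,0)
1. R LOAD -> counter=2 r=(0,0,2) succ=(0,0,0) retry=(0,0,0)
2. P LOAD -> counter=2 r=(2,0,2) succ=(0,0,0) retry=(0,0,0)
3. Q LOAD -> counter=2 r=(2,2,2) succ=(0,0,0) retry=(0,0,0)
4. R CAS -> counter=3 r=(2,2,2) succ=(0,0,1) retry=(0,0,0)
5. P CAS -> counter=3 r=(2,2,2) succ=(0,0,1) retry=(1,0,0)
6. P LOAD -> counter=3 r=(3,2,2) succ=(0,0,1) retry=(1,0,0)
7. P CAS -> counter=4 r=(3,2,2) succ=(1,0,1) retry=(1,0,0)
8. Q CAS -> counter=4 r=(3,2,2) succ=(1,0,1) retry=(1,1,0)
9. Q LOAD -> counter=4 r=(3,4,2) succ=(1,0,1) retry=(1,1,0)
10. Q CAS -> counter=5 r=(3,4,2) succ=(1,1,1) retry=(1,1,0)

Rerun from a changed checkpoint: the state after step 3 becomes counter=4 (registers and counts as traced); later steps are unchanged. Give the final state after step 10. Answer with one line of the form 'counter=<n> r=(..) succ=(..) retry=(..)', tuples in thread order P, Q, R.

counter=6 r=(4,5,2) succ=(1,1,0) retry=(1,1,1)

state after step 3 := counter=4 r=(2,2,2) succ=(0,0,0) retry=(0,0,0)
4. R CAS -> counter=4 r=(2,2,2) succ=(0,0,0) retry=(0,0,1)
5. P CAS -> counter=4 r=(2,2,2) succ=(0,0,0) retry=(1,0,1)
6. P LOAD -> counter=4 r=(4,2,2) succ=(0,0,0) retry=(1,0,1)
7. P CAS -> counter=5 r=(4,2,2) succ=(1,0,0) retry=(1,0,1)
8. Q CAS -> counter=5 r=(4,2,2) succ=(1,0,0) retry=(1,1,1)
9. Q LOAD -> counter=5 r=(4,5,2) succ=(1,0,0) retry=(1,1,1)
10. Q CAS -> counter=6 r=(4,5,2) succ=(1,1,0) retry=(1,1,1)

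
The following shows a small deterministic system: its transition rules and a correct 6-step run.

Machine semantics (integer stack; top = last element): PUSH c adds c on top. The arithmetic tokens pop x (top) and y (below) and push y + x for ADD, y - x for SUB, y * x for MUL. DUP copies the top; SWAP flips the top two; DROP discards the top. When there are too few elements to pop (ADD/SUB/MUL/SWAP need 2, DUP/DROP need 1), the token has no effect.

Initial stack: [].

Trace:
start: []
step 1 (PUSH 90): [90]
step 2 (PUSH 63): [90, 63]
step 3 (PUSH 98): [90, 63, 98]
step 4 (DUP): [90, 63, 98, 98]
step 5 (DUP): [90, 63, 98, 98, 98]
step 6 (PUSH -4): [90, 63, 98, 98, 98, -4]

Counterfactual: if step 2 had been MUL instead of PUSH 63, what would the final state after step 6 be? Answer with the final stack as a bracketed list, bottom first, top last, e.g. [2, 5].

(re-executing from step 2 with the substitution; state before step 2: [90])
step 2 (MUL): [90]
step 3 (PUSH 98): [90, 98]
step 4 (DUP): [90, 98, 98]
step 5 (DUP): [90, 98, 98, 98]
step 6 (PUSH -4): [90, 98, 98, 98, -4]

[90, 98, 98, 98, -4]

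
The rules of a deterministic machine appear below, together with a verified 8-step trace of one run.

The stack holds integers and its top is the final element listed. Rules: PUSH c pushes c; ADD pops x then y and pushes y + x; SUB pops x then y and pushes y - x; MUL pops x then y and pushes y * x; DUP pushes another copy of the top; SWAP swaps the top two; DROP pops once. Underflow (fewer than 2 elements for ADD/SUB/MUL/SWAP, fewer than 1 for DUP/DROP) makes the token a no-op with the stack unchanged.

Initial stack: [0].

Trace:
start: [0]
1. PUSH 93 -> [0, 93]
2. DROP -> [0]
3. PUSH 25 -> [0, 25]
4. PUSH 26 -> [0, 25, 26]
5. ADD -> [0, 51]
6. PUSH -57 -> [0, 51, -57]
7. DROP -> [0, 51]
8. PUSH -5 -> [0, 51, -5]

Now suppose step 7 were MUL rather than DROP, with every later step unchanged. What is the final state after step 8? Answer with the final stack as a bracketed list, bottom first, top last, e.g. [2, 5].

[0, -2907, -5]

(re-executing from step 7 with the substitution; state before step 7: [0, 51, -57])
7. MUL -> [0, -2907]
8. PUSH -5 -> [0, -2907, -5]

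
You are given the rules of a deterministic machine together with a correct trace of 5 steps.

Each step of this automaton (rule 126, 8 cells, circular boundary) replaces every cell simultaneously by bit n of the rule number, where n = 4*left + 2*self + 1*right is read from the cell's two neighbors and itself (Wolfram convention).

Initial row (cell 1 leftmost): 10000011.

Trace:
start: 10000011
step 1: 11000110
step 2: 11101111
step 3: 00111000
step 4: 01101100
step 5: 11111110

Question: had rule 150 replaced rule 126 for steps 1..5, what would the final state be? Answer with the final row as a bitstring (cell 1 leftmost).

01000101

(re-executing steps 1..5 under rule 150; state before step 1: 10000011)
step 1: 01000101
step 2: 01101101
step 3: 00000001
step 4: 10000011
step 5: 01000101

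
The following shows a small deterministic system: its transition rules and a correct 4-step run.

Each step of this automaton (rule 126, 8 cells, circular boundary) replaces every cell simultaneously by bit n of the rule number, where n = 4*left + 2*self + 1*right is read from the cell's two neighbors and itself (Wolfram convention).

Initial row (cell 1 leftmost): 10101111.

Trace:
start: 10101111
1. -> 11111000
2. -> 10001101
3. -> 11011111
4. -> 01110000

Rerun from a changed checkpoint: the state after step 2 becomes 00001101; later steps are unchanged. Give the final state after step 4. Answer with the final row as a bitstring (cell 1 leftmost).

state after step 2 := 00001101
3. -> 10011111
4. -> 11110000

11110000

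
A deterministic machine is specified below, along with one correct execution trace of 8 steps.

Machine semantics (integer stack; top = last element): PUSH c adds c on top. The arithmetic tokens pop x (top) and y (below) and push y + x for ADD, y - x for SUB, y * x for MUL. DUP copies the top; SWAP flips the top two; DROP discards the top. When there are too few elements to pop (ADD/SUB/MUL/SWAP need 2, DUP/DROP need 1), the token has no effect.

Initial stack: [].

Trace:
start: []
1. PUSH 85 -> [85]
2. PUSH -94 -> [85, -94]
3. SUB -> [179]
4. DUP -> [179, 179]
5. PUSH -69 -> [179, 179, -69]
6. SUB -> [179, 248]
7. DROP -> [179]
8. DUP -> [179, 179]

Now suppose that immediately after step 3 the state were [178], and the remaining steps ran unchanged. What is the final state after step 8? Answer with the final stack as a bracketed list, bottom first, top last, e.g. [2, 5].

state after step 3 := [178]
4. DUP -> [178, 178]
5. PUSH -69 -> [178, 178, -69]
6. SUB -> [178, 247]
7. DROP -> [178]
8. DUP -> [178, 178]

[178, 178]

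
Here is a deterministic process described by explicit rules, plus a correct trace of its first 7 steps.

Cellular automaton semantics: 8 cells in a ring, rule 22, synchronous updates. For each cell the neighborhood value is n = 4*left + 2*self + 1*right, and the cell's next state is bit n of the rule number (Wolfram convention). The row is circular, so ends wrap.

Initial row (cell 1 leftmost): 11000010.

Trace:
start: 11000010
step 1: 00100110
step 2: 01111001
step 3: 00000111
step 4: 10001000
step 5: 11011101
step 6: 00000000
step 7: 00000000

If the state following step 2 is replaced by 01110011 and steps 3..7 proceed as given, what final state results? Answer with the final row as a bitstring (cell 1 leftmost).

00100001

state after step 2 := 01110011
step 3: 00001100
step 4: 00010010
step 5: 00111111
step 6: 11000000
step 7: 00100001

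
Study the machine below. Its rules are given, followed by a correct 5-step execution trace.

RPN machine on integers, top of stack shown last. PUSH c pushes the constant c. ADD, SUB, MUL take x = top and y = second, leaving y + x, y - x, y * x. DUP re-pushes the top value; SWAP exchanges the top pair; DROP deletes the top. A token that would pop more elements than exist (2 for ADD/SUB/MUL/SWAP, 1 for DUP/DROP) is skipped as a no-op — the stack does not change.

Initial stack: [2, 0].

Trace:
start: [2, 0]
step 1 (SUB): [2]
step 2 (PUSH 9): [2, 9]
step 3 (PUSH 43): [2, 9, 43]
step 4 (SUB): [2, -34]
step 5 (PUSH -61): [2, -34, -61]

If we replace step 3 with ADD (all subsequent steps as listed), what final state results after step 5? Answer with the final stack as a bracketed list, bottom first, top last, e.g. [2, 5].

(re-executing from step 3 with the substitution; state before step 3: [2, 9])
step 3 (ADD): [11]
step 4 (SUB): [11]
step 5 (PUSH -61): [11, -61]

[11, -61]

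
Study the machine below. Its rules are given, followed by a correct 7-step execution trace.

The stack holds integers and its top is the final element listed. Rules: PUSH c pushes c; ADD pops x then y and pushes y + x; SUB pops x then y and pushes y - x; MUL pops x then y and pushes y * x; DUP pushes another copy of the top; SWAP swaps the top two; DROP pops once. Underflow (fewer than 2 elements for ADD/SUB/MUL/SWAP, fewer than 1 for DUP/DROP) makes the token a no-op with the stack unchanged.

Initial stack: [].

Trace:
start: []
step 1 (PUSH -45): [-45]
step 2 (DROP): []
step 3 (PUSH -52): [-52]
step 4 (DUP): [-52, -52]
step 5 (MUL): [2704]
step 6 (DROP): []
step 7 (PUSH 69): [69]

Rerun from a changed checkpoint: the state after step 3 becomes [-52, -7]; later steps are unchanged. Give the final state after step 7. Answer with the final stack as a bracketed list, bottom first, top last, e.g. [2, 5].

[-52, 69]

state after step 3 := [-52, -7]
step 4 (DUP): [-52, -7, -7]
step 5 (MUL): [-52, 49]
step 6 (DROP): [-52]
step 7 (PUSH 69): [-52, 69]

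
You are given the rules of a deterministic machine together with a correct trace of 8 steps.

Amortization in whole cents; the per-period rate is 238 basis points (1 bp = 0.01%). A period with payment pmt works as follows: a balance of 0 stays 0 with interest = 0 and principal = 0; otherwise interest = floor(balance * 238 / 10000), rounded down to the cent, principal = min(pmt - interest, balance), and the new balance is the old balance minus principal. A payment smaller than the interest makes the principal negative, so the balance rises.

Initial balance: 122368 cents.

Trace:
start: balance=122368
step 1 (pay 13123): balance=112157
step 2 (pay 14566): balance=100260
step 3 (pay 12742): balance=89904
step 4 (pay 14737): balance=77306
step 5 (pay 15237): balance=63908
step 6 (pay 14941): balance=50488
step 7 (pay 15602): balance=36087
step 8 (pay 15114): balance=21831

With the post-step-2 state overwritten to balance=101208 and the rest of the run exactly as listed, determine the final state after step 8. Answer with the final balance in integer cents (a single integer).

state after step 2 := balance=101208
step 3 (pay 12742): balance=90874
step 4 (pay 14737): balance=78299
step 5 (pay 15237): balance=64925
step 6 (pay 14941): balance=51529
step 7 (pay 15602): balance=37153
step 8 (pay 15114): balance=22923

22923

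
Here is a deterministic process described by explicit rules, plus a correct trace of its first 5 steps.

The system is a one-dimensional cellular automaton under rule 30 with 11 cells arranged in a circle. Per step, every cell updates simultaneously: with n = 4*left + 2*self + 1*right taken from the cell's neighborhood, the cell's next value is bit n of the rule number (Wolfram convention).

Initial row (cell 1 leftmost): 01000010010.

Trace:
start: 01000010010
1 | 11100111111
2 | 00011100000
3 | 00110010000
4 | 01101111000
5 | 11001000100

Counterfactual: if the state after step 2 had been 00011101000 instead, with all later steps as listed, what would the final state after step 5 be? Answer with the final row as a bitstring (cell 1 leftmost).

11001010011

state after step 2 := 00011101000
3 | 00110001100
4 | 01101011010
5 | 11001010011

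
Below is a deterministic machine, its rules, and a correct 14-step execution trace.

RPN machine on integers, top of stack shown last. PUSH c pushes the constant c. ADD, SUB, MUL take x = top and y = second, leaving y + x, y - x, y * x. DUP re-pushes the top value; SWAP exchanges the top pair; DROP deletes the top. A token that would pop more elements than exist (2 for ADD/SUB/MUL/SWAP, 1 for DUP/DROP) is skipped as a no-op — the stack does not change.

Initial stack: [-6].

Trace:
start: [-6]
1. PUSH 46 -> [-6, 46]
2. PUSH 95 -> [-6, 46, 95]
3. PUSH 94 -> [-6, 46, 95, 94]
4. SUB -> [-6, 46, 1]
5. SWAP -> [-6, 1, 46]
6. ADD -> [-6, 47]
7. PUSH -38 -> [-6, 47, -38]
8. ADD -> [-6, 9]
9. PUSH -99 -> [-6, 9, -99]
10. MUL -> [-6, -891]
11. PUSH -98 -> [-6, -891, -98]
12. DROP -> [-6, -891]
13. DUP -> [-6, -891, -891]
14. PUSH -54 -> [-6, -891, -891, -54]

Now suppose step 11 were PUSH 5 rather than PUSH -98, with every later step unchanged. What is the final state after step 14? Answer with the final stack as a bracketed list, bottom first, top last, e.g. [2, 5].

[-6, -891, -891, -54]

(re-executing from step 11 with the substitution; state before step 11: [-6, -891])
11. PUSH 5 -> [-6, -891, 5]
12. DROP -> [-6, -891]
13. DUP -> [-6, -891, -891]
14. PUSH -54 -> [-6, -891, -891, -54]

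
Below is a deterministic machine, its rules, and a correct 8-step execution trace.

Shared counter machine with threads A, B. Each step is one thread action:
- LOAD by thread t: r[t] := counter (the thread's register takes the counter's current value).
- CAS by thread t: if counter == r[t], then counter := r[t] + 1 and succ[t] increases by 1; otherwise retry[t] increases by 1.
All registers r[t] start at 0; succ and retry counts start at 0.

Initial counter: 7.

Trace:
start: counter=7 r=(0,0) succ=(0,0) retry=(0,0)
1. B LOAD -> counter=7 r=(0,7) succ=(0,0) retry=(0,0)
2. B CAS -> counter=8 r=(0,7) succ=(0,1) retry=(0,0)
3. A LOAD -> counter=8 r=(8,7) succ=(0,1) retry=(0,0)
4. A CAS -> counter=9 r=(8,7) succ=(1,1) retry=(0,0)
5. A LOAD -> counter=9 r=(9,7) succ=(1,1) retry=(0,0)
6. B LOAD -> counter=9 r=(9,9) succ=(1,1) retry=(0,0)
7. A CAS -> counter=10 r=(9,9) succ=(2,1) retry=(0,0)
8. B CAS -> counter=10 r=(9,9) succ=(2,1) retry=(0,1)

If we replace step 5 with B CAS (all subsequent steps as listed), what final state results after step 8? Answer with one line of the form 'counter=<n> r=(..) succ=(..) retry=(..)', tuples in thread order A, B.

counter=10 r=(8,9) succ=(1,2) retry=(1,1)

(re-executing from step 5 with the substitution; state before step 5: counter=9 r=(8,7) succ=(1,1) retry=(0,0))
5. B CAS -> counter=9 r=(8,7) succ=(1,1) retry=(0,1)
6. B LOAD -> counter=9 r=(8,9) succ=(1,1) retry=(0,1)
7. A CAS -> counter=9 r=(8,9) succ=(1,1) retry=(1,1)
8. B CAS -> counter=10 r=(8,9) succ=(1,2) retry=(1,1)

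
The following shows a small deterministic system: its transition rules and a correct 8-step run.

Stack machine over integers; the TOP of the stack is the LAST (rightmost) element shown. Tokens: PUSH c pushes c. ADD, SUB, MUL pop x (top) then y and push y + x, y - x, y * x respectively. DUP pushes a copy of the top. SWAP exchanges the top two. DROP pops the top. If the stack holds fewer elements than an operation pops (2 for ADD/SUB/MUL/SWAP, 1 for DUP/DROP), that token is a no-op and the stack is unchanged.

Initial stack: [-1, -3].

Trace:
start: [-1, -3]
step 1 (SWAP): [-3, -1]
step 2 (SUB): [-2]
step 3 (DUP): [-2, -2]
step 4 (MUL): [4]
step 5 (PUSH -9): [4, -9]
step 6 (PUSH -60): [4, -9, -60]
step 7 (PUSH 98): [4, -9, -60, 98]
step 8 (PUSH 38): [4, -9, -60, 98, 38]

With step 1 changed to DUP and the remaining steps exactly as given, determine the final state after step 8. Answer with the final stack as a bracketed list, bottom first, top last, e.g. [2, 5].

(re-executing from step 1 with the substitution; state before step 1: [-1, -3])
step 1 (DUP): [-1, -3, -3]
step 2 (SUB): [-1, 0]
step 3 (DUP): [-1, 0, 0]
step 4 (MUL): [-1, 0]
step 5 (PUSH -9): [-1, 0, -9]
step 6 (PUSH -60): [-1, 0, -9, -60]
step 7 (PUSH 98): [-1, 0, -9, -60, 98]
step 8 (PUSH 38): [-1, 0, -9, -60, 98, 38]

[-1, 0, -9, -60, 98, 38]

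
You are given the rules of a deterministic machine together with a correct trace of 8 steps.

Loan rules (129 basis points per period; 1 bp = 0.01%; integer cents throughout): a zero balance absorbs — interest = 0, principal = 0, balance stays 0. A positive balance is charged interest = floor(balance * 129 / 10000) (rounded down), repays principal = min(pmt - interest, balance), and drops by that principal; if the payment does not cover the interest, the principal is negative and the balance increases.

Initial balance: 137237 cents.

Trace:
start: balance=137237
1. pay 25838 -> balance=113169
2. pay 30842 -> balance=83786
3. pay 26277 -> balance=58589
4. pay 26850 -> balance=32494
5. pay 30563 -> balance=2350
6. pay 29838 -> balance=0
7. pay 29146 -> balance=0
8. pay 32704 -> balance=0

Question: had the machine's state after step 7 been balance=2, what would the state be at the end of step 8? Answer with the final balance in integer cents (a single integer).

0

state after step 7 := balance=2
8. pay 32704 -> balance=0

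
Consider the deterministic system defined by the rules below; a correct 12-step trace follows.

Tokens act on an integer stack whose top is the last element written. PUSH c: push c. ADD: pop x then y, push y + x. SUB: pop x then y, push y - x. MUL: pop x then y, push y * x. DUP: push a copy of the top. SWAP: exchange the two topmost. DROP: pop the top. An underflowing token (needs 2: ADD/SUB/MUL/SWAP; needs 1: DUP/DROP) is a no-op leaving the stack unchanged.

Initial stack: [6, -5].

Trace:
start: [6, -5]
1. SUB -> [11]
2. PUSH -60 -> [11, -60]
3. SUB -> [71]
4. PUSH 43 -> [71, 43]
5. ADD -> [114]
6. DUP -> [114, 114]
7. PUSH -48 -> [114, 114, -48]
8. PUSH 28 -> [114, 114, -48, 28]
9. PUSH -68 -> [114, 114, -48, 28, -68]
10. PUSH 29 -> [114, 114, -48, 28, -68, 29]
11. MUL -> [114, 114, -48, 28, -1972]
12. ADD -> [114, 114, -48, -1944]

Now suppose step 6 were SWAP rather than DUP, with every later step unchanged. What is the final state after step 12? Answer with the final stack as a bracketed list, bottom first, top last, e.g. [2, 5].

(re-executing from step 6 with the substitution; state before step 6: [114])
6. SWAP -> [114]
7. PUSH -48 -> [114, -48]
8. PUSH 28 -> [114, -48, 28]
9. PUSH -68 -> [114, -48, 28, -68]
10. PUSH 29 -> [114, -48, 28, -68, 29]
11. MUL -> [114, -48, 28, -1972]
12. ADD -> [114, -48, -1944]

[114, -48, -1944]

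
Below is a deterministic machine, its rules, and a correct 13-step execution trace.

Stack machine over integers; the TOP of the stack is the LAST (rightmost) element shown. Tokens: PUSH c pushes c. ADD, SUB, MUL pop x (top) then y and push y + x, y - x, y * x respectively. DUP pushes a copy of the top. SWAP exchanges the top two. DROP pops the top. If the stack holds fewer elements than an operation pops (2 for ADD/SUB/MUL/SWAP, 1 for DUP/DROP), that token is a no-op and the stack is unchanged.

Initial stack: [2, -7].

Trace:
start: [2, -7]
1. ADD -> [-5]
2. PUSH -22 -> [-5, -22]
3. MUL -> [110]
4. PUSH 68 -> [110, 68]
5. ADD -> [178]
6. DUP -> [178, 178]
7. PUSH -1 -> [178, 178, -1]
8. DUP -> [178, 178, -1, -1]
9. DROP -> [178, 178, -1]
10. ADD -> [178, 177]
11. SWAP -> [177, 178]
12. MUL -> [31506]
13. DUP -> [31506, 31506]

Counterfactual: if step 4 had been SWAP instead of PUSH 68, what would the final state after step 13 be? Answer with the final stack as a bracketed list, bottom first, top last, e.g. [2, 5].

[11990, 11990]

(re-executing from step 4 with the substitution; state before step 4: [110])
4. SWAP -> [110]
5. ADD -> [110]
6. DUP -> [110, 110]
7. PUSH -1 -> [110, 110, -1]
8. DUP -> [110, 110, -1, -1]
9. DROP -> [110, 110, -1]
10. ADD -> [110, 109]
11. SWAP -> [109, 110]
12. MUL -> [11990]
13. DUP -> [11990, 11990]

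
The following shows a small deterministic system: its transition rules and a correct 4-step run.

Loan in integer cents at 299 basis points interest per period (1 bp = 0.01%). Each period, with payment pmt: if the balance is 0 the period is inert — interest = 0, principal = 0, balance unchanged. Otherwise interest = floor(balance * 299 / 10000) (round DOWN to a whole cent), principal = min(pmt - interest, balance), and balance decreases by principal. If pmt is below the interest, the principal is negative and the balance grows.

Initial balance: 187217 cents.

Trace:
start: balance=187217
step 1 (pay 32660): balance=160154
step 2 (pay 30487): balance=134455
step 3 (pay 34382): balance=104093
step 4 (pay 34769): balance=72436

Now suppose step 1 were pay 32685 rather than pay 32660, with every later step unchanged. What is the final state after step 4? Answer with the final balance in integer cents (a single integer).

72408

(re-executing from step 1 with the substitution; state before step 1: balance=187217)
step 1 (pay 32685): balance=160129
step 2 (pay 30487): balance=134429
step 3 (pay 34382): balance=104066
step 4 (pay 34769): balance=72408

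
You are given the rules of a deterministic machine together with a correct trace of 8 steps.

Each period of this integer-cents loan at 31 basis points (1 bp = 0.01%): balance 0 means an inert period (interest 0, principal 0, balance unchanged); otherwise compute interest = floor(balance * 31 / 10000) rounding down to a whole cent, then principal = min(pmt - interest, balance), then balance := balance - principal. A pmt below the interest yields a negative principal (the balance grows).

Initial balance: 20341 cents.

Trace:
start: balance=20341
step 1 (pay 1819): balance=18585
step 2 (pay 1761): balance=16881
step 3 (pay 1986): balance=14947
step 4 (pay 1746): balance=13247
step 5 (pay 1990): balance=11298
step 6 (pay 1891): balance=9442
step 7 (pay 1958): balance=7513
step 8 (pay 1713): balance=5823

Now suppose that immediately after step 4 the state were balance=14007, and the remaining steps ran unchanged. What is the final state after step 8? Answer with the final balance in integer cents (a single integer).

state after step 4 := balance=14007
step 5 (pay 1990): balance=12060
step 6 (pay 1891): balance=10206
step 7 (pay 1958): balance=8279
step 8 (pay 1713): balance=6591

6591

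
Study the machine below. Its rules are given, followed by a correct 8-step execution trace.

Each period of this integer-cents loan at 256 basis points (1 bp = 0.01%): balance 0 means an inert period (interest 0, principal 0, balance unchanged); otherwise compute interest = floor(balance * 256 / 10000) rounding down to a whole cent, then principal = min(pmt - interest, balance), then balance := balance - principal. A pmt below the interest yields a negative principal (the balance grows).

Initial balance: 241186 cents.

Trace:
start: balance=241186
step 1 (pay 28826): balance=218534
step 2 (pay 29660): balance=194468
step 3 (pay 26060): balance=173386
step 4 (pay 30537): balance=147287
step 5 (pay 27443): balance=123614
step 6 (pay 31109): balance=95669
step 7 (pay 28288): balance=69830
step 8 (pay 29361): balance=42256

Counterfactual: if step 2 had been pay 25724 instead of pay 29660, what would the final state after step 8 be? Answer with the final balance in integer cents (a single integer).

(re-executing from step 2 with the substitution; state before step 2: balance=218534)
step 2 (pay 25724): balance=198404
step 3 (pay 26060): balance=177423
step 4 (pay 30537): balance=151428
step 5 (pay 27443): balance=127861
step 6 (pay 31109): balance=100025
step 7 (pay 28288): balance=74297
step 8 (pay 29361): balance=46838

46838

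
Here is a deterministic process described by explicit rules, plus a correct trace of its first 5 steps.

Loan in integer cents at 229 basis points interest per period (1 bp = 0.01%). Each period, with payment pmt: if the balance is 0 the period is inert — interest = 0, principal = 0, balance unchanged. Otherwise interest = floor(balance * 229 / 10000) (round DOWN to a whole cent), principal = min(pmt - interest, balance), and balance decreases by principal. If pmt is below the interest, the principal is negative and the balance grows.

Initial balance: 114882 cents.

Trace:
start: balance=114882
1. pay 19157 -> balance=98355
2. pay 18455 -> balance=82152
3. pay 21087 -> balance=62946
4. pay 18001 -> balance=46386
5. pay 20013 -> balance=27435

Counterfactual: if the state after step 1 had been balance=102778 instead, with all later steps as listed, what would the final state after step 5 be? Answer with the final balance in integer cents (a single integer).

state after step 1 := balance=102778
2. pay 18455 -> balance=86676
3. pay 21087 -> balance=67573
4. pay 18001 -> balance=51119
5. pay 20013 -> balance=32276

32276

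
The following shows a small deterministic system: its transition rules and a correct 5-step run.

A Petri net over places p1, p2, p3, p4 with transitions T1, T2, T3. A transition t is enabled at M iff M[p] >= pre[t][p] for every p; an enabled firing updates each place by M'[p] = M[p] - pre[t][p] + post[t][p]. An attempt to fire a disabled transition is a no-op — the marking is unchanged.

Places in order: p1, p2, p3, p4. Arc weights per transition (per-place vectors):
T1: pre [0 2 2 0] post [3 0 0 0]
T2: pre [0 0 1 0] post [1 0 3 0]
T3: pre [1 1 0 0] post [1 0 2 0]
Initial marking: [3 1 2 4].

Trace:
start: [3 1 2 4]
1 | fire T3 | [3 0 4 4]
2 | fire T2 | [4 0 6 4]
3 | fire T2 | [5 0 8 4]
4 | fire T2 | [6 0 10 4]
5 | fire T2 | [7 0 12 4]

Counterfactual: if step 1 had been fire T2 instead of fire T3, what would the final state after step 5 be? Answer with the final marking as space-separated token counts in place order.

8 1 12 4

(re-executing from step 1 with the substitution; state before step 1: [3 1 2 4])
1 | fire T2 | [4 1 4 4]
2 | fire T2 | [5 1 6 4]
3 | fire T2 | [6 1 8 4]
4 | fire T2 | [7 1 10 4]
5 | fire T2 | [8 1 12 4]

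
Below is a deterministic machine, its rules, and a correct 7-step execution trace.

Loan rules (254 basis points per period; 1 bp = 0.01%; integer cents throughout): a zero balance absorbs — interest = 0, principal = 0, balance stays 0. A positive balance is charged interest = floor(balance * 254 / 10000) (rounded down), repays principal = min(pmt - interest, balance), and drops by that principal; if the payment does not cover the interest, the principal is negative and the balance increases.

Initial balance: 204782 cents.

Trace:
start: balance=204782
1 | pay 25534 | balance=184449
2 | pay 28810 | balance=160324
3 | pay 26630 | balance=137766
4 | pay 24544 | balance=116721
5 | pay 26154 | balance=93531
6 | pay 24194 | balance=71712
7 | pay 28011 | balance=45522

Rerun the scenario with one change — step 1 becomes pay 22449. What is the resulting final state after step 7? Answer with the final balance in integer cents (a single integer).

49108

(re-executing from step 1 with the substitution; state before step 1: balance=204782)
1 | pay 22449 | balance=187534
2 | pay 28810 | balance=163487
3 | pay 26630 | balance=141009
4 | pay 24544 | balance=120046
5 | pay 26154 | balance=96941
6 | pay 24194 | balance=75209
7 | pay 28011 | balance=49108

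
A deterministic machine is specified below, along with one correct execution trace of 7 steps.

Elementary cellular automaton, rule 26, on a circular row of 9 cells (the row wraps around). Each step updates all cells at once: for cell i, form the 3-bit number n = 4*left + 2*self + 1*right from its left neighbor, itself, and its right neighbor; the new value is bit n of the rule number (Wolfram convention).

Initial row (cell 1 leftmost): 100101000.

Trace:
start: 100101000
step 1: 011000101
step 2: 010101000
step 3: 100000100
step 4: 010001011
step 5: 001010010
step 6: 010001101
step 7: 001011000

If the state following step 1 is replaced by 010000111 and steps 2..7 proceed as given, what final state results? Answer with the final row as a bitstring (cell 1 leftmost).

state after step 1 := 010000111
step 2: 001001100
step 3: 010111010
step 4: 100100001
step 5: 011010011
step 6: 010001110
step 7: 101011001

101011001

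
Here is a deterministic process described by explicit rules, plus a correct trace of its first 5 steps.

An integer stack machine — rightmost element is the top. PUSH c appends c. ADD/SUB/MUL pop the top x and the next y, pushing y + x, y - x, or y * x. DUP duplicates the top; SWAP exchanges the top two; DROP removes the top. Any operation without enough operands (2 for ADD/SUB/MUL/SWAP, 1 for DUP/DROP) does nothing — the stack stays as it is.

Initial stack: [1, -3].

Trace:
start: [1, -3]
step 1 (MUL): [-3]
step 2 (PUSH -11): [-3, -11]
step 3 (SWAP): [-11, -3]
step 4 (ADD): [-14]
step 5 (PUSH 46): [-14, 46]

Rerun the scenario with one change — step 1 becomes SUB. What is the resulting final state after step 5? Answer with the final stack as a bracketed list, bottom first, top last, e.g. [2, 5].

[-7, 46]

(re-executing from step 1 with the substitution; state before step 1: [1, -3])
step 1 (SUB): [4]
step 2 (PUSH -11): [4, -11]
step 3 (SWAP): [-11, 4]
step 4 (ADD): [-7]
step 5 (PUSH 46): [-7, 46]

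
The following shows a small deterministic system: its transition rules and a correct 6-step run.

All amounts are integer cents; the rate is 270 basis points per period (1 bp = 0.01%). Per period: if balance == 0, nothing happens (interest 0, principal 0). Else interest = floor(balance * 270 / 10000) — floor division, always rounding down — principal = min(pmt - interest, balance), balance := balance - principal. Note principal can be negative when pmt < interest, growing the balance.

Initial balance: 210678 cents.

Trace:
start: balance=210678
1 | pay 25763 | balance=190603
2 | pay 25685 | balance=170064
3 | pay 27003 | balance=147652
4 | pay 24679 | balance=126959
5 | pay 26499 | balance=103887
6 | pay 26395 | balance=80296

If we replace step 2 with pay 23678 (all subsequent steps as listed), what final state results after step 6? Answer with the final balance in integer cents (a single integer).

(re-executing from step 2 with the substitution; state before step 2: balance=190603)
2 | pay 23678 | balance=172071
3 | pay 27003 | balance=149713
4 | pay 24679 | balance=129076
5 | pay 26499 | balance=106062
6 | pay 26395 | balance=82530

82530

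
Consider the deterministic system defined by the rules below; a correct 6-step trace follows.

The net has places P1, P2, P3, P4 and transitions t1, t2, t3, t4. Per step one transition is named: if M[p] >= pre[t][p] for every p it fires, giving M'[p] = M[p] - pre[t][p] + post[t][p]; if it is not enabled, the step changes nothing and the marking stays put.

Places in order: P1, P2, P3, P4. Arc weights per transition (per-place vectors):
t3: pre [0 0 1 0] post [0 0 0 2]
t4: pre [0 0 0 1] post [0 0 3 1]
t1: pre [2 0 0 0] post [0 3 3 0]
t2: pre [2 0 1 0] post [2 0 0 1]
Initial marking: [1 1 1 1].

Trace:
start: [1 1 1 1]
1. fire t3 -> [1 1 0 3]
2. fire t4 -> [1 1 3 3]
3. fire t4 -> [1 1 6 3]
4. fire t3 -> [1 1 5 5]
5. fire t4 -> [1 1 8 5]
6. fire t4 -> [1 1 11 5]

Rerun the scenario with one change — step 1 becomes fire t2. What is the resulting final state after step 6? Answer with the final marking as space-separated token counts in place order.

1 1 12 3

(re-executing from step 1 with the substitution; state before step 1: [1 1 1 1])
1. fire t2 -> [1 1 1 1]
2. fire t4 -> [1 1 4 1]
3. fire t4 -> [1 1 7 1]
4. fire t3 -> [1 1 6 3]
5. fire t4 -> [1 1 9 3]
6. fire t4 -> [1 1 12 3]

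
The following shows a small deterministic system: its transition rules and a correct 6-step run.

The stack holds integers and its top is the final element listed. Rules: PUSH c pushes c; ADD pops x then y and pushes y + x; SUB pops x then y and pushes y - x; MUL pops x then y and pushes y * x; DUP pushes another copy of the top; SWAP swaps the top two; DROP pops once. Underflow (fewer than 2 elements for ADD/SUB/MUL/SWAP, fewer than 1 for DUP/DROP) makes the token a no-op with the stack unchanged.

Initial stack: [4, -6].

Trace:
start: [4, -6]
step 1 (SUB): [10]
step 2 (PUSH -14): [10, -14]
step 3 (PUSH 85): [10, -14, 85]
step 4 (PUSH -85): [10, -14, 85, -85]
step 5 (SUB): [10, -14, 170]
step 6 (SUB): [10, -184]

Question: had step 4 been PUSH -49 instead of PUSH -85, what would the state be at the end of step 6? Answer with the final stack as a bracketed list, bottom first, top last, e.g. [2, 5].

(re-executing from step 4 with the substitution; state before step 4: [10, -14, 85])
step 4 (PUSH -49): [10, -14, 85, -49]
step 5 (SUB): [10, -14, 134]
step 6 (SUB): [10, -148]

[10, -148]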